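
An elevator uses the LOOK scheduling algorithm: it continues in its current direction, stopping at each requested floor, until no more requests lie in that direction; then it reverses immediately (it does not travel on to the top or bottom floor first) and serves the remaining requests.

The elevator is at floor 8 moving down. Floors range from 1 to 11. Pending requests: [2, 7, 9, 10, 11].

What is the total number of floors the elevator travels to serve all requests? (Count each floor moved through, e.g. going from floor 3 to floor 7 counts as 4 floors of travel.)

Answer: 15

Derivation:
Start at floor 8 moving down, LOOK stop order: [7, 2, 9, 10, 11]
  8 → 7: |7-8| = 1, total = 1
  7 → 2: |2-7| = 5, total = 6
  2 → 9: |9-2| = 7, total = 13
  9 → 10: |10-9| = 1, total = 14
  10 → 11: |11-10| = 1, total = 15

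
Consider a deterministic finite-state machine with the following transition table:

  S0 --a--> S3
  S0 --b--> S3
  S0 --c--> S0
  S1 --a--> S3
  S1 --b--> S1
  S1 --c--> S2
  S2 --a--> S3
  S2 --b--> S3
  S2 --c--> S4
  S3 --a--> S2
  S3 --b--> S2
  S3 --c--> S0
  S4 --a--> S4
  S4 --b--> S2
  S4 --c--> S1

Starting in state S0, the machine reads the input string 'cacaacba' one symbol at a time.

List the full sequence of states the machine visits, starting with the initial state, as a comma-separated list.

Answer: S0, S0, S3, S0, S3, S2, S4, S2, S3

Derivation:
Start: S0
  read 'c': S0 --c--> S0
  read 'a': S0 --a--> S3
  read 'c': S3 --c--> S0
  read 'a': S0 --a--> S3
  read 'a': S3 --a--> S2
  read 'c': S2 --c--> S4
  read 'b': S4 --b--> S2
  read 'a': S2 --a--> S3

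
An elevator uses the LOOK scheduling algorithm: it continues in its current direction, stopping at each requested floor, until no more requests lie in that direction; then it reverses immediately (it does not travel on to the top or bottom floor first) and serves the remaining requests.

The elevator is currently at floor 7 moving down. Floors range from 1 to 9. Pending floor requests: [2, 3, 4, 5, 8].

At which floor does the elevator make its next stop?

Current floor: 7, direction: down
Requests above: [8]
Requests below: [2, 3, 4, 5]
Moving down and requests lie below → nearest below is max([2, 3, 4, 5]) = 5

Answer: 5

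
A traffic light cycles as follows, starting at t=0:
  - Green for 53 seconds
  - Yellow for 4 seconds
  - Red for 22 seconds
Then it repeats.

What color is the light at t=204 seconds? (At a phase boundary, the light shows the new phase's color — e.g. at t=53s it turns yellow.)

Answer: green

Derivation:
Cycle length = 53 + 4 + 22 = 79s
t = 204, phase_t = 204 mod 79 = 46
46 < 53 (green end) → GREEN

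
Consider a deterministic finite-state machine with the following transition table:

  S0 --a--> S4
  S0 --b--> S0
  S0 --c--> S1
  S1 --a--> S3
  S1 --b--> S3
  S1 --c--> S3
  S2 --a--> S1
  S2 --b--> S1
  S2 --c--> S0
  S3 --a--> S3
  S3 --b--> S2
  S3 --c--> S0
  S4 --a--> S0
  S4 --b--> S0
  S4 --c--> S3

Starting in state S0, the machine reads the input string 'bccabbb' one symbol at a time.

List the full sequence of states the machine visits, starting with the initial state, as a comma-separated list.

Start: S0
  read 'b': S0 --b--> S0
  read 'c': S0 --c--> S1
  read 'c': S1 --c--> S3
  read 'a': S3 --a--> S3
  read 'b': S3 --b--> S2
  read 'b': S2 --b--> S1
  read 'b': S1 --b--> S3

Answer: S0, S0, S1, S3, S3, S2, S1, S3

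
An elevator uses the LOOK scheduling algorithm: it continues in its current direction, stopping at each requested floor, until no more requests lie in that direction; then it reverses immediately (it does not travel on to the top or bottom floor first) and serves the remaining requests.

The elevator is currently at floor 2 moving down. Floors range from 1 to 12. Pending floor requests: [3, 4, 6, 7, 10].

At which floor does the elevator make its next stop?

Answer: 3

Derivation:
Current floor: 2, direction: down
Requests above: [3, 4, 6, 7, 10]
Requests below: []
Moving down but no requests below → reverse; nearest above is min([3, 4, 6, 7, 10]) = 3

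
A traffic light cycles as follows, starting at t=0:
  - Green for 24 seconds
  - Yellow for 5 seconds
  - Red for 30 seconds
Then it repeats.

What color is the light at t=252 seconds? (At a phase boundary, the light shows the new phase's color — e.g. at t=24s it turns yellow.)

Cycle length = 24 + 5 + 30 = 59s
t = 252, phase_t = 252 mod 59 = 16
16 < 24 (green end) → GREEN

Answer: green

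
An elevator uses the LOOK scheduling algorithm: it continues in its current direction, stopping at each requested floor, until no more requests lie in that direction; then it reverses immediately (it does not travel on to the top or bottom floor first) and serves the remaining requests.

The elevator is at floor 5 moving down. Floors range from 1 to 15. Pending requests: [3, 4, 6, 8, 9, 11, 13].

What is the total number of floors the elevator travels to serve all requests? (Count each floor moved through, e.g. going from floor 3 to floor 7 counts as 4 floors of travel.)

Answer: 12

Derivation:
Start at floor 5 moving down, LOOK stop order: [4, 3, 6, 8, 9, 11, 13]
  5 → 4: |4-5| = 1, total = 1
  4 → 3: |3-4| = 1, total = 2
  3 → 6: |6-3| = 3, total = 5
  6 → 8: |8-6| = 2, total = 7
  8 → 9: |9-8| = 1, total = 8
  9 → 11: |11-9| = 2, total = 10
  11 → 13: |13-11| = 2, total = 12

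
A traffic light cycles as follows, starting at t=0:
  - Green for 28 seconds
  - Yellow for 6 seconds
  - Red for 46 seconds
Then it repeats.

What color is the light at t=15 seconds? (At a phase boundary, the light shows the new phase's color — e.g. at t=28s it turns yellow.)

Cycle length = 28 + 6 + 46 = 80s
t = 15, phase_t = 15 mod 80 = 15
15 < 28 (green end) → GREEN

Answer: green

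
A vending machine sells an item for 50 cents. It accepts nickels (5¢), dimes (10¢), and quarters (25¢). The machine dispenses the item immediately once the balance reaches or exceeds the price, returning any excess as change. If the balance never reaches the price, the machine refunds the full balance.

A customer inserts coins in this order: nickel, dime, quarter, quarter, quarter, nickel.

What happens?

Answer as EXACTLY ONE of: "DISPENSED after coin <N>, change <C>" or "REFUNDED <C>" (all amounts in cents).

Price: 50¢
Coin 1 (nickel, 5¢): balance = 5¢
Coin 2 (dime, 10¢): balance = 15¢
Coin 3 (quarter, 25¢): balance = 40¢
Coin 4 (quarter, 25¢): balance = 65¢
  → balance >= price → DISPENSE, change = 65 - 50 = 15¢

Answer: DISPENSED after coin 4, change 15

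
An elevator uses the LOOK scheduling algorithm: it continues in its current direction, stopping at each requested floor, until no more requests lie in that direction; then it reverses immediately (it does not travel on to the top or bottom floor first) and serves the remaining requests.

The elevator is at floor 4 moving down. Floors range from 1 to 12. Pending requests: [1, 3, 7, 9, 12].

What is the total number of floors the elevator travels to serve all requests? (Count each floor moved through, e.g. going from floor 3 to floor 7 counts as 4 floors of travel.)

Start at floor 4 moving down, LOOK stop order: [3, 1, 7, 9, 12]
  4 → 3: |3-4| = 1, total = 1
  3 → 1: |1-3| = 2, total = 3
  1 → 7: |7-1| = 6, total = 9
  7 → 9: |9-7| = 2, total = 11
  9 → 12: |12-9| = 3, total = 14

Answer: 14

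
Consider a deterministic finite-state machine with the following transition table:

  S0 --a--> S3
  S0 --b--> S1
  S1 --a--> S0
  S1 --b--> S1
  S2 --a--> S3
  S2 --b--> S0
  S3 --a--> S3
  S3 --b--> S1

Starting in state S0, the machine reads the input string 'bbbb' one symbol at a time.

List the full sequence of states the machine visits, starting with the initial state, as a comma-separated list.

Answer: S0, S1, S1, S1, S1

Derivation:
Start: S0
  read 'b': S0 --b--> S1
  read 'b': S1 --b--> S1
  read 'b': S1 --b--> S1
  read 'b': S1 --b--> S1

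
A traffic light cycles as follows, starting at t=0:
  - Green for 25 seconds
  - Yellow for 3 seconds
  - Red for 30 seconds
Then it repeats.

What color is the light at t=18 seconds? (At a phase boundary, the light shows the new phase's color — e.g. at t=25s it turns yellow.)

Answer: green

Derivation:
Cycle length = 25 + 3 + 30 = 58s
t = 18, phase_t = 18 mod 58 = 18
18 < 25 (green end) → GREEN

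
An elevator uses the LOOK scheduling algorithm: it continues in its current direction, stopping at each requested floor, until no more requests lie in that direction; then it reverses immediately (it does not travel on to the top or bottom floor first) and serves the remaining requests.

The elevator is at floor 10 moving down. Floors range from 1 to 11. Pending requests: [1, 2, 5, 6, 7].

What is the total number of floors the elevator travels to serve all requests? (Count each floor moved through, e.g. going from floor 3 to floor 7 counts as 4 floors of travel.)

Start at floor 10 moving down, LOOK stop order: [7, 6, 5, 2, 1]
  10 → 7: |7-10| = 3, total = 3
  7 → 6: |6-7| = 1, total = 4
  6 → 5: |5-6| = 1, total = 5
  5 → 2: |2-5| = 3, total = 8
  2 → 1: |1-2| = 1, total = 9

Answer: 9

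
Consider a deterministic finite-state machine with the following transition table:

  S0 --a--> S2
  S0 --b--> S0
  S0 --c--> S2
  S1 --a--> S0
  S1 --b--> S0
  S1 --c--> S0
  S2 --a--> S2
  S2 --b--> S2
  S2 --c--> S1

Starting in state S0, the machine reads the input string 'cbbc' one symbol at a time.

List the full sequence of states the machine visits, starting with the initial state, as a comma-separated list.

Start: S0
  read 'c': S0 --c--> S2
  read 'b': S2 --b--> S2
  read 'b': S2 --b--> S2
  read 'c': S2 --c--> S1

Answer: S0, S2, S2, S2, S1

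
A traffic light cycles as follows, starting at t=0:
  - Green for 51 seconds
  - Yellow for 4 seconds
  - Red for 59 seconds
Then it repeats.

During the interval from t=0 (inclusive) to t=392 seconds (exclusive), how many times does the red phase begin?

Answer: 3

Derivation:
Cycle = 51+4+59 = 114s
red phase starts at t = k*114 + 55 for k=0,1,2,...
Need k*114+55 < 392 → k < 2.956
k ∈ {0, ..., 2} → 3 starts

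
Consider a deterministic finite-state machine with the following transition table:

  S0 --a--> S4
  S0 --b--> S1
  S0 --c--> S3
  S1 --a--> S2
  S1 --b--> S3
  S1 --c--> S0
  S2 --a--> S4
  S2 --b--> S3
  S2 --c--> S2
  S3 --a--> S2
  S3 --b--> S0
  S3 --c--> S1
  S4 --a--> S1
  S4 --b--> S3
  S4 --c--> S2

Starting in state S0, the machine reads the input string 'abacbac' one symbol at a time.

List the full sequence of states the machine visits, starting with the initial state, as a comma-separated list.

Answer: S0, S4, S3, S2, S2, S3, S2, S2

Derivation:
Start: S0
  read 'a': S0 --a--> S4
  read 'b': S4 --b--> S3
  read 'a': S3 --a--> S2
  read 'c': S2 --c--> S2
  read 'b': S2 --b--> S3
  read 'a': S3 --a--> S2
  read 'c': S2 --c--> S2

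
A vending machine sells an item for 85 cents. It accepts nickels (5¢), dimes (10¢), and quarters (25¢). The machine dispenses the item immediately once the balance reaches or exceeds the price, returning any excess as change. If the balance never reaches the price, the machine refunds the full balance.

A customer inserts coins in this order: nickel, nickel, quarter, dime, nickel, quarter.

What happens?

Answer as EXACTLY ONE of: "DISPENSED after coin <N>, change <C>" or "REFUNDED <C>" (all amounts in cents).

Answer: REFUNDED 75

Derivation:
Price: 85¢
Coin 1 (nickel, 5¢): balance = 5¢
Coin 2 (nickel, 5¢): balance = 10¢
Coin 3 (quarter, 25¢): balance = 35¢
Coin 4 (dime, 10¢): balance = 45¢
Coin 5 (nickel, 5¢): balance = 50¢
Coin 6 (quarter, 25¢): balance = 75¢
All coins inserted, balance 75¢ < price 85¢ → REFUND 75¢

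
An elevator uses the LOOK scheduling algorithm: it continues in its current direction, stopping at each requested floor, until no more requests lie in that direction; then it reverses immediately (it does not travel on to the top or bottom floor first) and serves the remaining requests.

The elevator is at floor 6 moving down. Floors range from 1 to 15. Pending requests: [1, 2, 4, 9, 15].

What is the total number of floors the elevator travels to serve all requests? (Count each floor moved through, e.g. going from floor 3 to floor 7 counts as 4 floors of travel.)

Answer: 19

Derivation:
Start at floor 6 moving down, LOOK stop order: [4, 2, 1, 9, 15]
  6 → 4: |4-6| = 2, total = 2
  4 → 2: |2-4| = 2, total = 4
  2 → 1: |1-2| = 1, total = 5
  1 → 9: |9-1| = 8, total = 13
  9 → 15: |15-9| = 6, total = 19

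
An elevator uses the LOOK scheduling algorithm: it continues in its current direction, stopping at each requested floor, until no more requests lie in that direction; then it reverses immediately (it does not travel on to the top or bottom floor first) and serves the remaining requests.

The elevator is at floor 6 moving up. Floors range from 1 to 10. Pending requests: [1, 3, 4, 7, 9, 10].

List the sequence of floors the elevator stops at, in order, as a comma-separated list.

Answer: 7, 9, 10, 4, 3, 1

Derivation:
Current: 6, moving UP
Serve above first (ascending): [7, 9, 10]
Then reverse, serve below (descending): [4, 3, 1]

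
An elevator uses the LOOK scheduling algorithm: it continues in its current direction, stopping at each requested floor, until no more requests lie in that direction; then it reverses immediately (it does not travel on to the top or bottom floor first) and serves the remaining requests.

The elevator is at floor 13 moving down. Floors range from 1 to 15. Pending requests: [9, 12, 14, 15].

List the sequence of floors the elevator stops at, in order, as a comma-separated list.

Answer: 12, 9, 14, 15

Derivation:
Current: 13, moving DOWN
Serve below first (descending): [12, 9]
Then reverse, serve above (ascending): [14, 15]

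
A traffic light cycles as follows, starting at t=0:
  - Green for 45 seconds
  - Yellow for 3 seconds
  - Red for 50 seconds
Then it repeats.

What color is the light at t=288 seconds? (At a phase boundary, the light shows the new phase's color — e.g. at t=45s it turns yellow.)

Cycle length = 45 + 3 + 50 = 98s
t = 288, phase_t = 288 mod 98 = 92
92 >= 48 → RED

Answer: red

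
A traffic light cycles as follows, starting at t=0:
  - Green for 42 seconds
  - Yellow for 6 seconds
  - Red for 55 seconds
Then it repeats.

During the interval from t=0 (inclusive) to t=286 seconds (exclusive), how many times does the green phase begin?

Cycle = 42+6+55 = 103s
green phase starts at t = k*103 + 0 for k=0,1,2,...
Need k*103+0 < 286 → k < 2.777
k ∈ {0, ..., 2} → 3 starts

Answer: 3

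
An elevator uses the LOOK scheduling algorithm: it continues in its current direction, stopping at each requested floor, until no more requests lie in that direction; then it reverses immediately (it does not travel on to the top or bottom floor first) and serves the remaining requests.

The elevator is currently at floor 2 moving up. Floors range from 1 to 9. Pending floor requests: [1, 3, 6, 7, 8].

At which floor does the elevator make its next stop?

Answer: 3

Derivation:
Current floor: 2, direction: up
Requests above: [3, 6, 7, 8]
Requests below: [1]
Moving up and requests lie above → nearest above is min([3, 6, 7, 8]) = 3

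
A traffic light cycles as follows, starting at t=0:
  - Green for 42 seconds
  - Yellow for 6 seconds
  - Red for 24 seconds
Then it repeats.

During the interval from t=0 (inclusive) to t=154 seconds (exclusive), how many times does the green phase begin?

Cycle = 42+6+24 = 72s
green phase starts at t = k*72 + 0 for k=0,1,2,...
Need k*72+0 < 154 → k < 2.139
k ∈ {0, ..., 2} → 3 starts

Answer: 3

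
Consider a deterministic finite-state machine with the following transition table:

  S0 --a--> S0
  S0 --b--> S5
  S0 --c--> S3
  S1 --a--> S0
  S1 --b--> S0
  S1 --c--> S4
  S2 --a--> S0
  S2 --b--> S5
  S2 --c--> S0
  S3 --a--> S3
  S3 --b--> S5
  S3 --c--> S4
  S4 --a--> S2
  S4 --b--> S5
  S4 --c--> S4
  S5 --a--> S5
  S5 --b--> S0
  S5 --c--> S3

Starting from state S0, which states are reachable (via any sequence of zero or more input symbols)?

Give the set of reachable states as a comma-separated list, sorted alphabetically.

BFS from S0:
  visit S0: S0--a-->S0 (seen), S0--b-->S5 (new), S0--c-->S3 (new)
  visit S5: S5--a-->S5 (seen), S5--b-->S0 (seen), S5--c-->S3 (seen)
  visit S3: S3--a-->S3 (seen), S3--b-->S5 (seen), S3--c-->S4 (new)
  visit S4: S4--a-->S2 (new), S4--b-->S5 (seen), S4--c-->S4 (seen)
  visit S2: S2--a-->S0 (seen), S2--b-->S5 (seen), S2--c-->S0 (seen)

Answer: S0, S2, S3, S4, S5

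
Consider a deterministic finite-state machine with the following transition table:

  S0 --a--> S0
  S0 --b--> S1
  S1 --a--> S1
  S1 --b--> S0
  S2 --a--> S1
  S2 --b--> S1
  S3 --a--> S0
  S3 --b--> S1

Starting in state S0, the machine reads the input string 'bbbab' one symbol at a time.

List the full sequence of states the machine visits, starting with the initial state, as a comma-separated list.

Answer: S0, S1, S0, S1, S1, S0

Derivation:
Start: S0
  read 'b': S0 --b--> S1
  read 'b': S1 --b--> S0
  read 'b': S0 --b--> S1
  read 'a': S1 --a--> S1
  read 'b': S1 --b--> S0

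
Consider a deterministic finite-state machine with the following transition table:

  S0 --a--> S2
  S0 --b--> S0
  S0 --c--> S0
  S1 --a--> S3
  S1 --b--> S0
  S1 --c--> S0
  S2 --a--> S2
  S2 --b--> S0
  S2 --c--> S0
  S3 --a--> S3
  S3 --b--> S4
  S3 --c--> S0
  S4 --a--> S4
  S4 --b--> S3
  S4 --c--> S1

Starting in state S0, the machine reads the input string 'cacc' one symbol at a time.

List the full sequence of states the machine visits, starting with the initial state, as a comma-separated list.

Answer: S0, S0, S2, S0, S0

Derivation:
Start: S0
  read 'c': S0 --c--> S0
  read 'a': S0 --a--> S2
  read 'c': S2 --c--> S0
  read 'c': S0 --c--> S0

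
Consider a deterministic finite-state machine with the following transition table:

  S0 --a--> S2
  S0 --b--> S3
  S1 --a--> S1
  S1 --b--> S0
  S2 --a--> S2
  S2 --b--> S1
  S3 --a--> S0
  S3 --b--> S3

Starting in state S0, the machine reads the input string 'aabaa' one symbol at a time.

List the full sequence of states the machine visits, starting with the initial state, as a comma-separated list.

Start: S0
  read 'a': S0 --a--> S2
  read 'a': S2 --a--> S2
  read 'b': S2 --b--> S1
  read 'a': S1 --a--> S1
  read 'a': S1 --a--> S1

Answer: S0, S2, S2, S1, S1, S1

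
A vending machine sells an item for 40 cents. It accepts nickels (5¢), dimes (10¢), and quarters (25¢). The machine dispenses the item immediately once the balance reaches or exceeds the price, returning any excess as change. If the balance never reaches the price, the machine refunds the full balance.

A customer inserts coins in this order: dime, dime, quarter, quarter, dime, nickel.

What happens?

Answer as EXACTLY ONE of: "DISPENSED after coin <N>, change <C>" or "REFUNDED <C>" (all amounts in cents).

Answer: DISPENSED after coin 3, change 5

Derivation:
Price: 40¢
Coin 1 (dime, 10¢): balance = 10¢
Coin 2 (dime, 10¢): balance = 20¢
Coin 3 (quarter, 25¢): balance = 45¢
  → balance >= price → DISPENSE, change = 45 - 40 = 5¢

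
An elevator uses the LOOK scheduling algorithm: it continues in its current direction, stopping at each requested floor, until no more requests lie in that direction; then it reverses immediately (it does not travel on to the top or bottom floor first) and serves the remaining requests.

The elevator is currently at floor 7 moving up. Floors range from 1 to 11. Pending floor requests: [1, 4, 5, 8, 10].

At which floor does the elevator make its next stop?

Current floor: 7, direction: up
Requests above: [8, 10]
Requests below: [1, 4, 5]
Moving up and requests lie above → nearest above is min([8, 10]) = 8

Answer: 8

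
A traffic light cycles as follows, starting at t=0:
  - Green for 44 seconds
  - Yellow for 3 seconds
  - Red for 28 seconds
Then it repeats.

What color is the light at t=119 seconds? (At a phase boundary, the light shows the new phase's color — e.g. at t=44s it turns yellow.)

Answer: yellow

Derivation:
Cycle length = 44 + 3 + 28 = 75s
t = 119, phase_t = 119 mod 75 = 44
44 <= 44 < 47 (yellow end) → YELLOW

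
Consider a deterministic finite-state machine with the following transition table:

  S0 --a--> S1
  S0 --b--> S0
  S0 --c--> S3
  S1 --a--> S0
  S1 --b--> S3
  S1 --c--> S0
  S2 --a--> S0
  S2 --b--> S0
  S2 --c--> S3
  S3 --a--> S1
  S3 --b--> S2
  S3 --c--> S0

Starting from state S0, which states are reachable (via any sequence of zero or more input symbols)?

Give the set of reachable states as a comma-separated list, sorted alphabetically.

Answer: S0, S1, S2, S3

Derivation:
BFS from S0:
  visit S0: S0--a-->S1 (new), S0--b-->S0 (seen), S0--c-->S3 (new)
  visit S1: S1--a-->S0 (seen), S1--b-->S3 (seen), S1--c-->S0 (seen)
  visit S3: S3--a-->S1 (seen), S3--b-->S2 (new), S3--c-->S0 (seen)
  visit S2: S2--a-->S0 (seen), S2--b-->S0 (seen), S2--c-->S3 (seen)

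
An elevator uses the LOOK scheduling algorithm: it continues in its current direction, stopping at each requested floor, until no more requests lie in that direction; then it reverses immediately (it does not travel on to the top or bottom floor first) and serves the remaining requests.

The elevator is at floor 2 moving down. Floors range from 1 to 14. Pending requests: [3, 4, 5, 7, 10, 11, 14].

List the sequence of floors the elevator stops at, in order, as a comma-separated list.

Current: 2, moving DOWN
Serve below first (descending): []
Then reverse, serve above (ascending): [3, 4, 5, 7, 10, 11, 14]

Answer: 3, 4, 5, 7, 10, 11, 14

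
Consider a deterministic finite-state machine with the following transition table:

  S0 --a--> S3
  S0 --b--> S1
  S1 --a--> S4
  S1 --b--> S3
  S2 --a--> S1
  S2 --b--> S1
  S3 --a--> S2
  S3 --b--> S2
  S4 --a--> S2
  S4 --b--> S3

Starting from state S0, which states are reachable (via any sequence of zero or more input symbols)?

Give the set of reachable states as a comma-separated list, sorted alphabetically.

BFS from S0:
  visit S0: S0--a-->S3 (new), S0--b-->S1 (new)
  visit S3: S3--a-->S2 (new), S3--b-->S2 (seen)
  visit S1: S1--a-->S4 (new), S1--b-->S3 (seen)
  visit S2: S2--a-->S1 (seen), S2--b-->S1 (seen)
  visit S4: S4--a-->S2 (seen), S4--b-->S3 (seen)

Answer: S0, S1, S2, S3, S4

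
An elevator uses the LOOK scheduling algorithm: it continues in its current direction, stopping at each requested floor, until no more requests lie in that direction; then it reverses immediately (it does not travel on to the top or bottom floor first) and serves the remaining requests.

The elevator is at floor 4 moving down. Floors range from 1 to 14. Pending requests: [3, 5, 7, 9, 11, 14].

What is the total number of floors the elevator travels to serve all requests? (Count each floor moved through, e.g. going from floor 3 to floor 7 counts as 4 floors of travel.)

Start at floor 4 moving down, LOOK stop order: [3, 5, 7, 9, 11, 14]
  4 → 3: |3-4| = 1, total = 1
  3 → 5: |5-3| = 2, total = 3
  5 → 7: |7-5| = 2, total = 5
  7 → 9: |9-7| = 2, total = 7
  9 → 11: |11-9| = 2, total = 9
  11 → 14: |14-11| = 3, total = 12

Answer: 12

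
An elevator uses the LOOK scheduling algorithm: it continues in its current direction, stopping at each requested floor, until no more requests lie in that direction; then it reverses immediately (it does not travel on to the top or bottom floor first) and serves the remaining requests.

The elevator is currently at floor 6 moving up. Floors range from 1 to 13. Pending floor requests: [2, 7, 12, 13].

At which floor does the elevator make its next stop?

Current floor: 6, direction: up
Requests above: [7, 12, 13]
Requests below: [2]
Moving up and requests lie above → nearest above is min([7, 12, 13]) = 7

Answer: 7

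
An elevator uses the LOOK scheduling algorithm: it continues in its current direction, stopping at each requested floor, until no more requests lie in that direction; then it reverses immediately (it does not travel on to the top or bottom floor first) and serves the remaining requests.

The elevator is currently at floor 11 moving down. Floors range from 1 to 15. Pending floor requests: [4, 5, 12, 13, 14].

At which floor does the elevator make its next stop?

Answer: 5

Derivation:
Current floor: 11, direction: down
Requests above: [12, 13, 14]
Requests below: [4, 5]
Moving down and requests lie below → nearest below is max([4, 5]) = 5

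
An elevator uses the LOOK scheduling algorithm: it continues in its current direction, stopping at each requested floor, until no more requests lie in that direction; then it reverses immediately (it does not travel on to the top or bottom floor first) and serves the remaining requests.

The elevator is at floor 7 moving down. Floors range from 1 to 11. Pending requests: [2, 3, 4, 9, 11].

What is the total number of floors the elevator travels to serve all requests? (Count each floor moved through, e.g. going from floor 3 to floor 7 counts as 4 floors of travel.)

Start at floor 7 moving down, LOOK stop order: [4, 3, 2, 9, 11]
  7 → 4: |4-7| = 3, total = 3
  4 → 3: |3-4| = 1, total = 4
  3 → 2: |2-3| = 1, total = 5
  2 → 9: |9-2| = 7, total = 12
  9 → 11: |11-9| = 2, total = 14

Answer: 14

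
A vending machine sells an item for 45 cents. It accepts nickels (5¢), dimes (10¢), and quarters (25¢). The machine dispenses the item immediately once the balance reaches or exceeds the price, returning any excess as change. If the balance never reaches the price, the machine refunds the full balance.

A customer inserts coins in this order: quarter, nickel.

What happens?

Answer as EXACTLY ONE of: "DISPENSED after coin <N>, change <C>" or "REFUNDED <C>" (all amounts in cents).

Answer: REFUNDED 30

Derivation:
Price: 45¢
Coin 1 (quarter, 25¢): balance = 25¢
Coin 2 (nickel, 5¢): balance = 30¢
All coins inserted, balance 30¢ < price 45¢ → REFUND 30¢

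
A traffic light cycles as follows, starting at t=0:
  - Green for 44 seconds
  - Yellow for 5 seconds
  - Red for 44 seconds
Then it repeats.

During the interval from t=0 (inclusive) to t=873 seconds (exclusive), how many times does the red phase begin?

Cycle = 44+5+44 = 93s
red phase starts at t = k*93 + 49 for k=0,1,2,...
Need k*93+49 < 873 → k < 8.860
k ∈ {0, ..., 8} → 9 starts

Answer: 9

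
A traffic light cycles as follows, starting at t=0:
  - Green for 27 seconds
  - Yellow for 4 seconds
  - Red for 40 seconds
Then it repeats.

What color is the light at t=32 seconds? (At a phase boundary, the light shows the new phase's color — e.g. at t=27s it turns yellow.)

Answer: red

Derivation:
Cycle length = 27 + 4 + 40 = 71s
t = 32, phase_t = 32 mod 71 = 32
32 >= 31 → RED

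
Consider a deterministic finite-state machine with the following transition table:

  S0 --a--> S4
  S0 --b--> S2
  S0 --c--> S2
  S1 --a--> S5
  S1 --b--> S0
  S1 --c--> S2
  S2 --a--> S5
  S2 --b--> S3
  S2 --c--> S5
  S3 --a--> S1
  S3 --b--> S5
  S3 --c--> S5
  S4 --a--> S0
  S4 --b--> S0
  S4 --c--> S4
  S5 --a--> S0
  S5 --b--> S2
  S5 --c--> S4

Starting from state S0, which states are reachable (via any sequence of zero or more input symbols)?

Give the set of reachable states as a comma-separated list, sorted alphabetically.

Answer: S0, S1, S2, S3, S4, S5

Derivation:
BFS from S0:
  visit S0: S0--a-->S4 (new), S0--b-->S2 (new), S0--c-->S2 (seen)
  visit S4: S4--a-->S0 (seen), S4--b-->S0 (seen), S4--c-->S4 (seen)
  visit S2: S2--a-->S5 (new), S2--b-->S3 (new), S2--c-->S5 (seen)
  visit S5: S5--a-->S0 (seen), S5--b-->S2 (seen), S5--c-->S4 (seen)
  visit S3: S3--a-->S1 (new), S3--b-->S5 (seen), S3--c-->S5 (seen)
  visit S1: S1--a-->S5 (seen), S1--b-->S0 (seen), S1--c-->S2 (seen)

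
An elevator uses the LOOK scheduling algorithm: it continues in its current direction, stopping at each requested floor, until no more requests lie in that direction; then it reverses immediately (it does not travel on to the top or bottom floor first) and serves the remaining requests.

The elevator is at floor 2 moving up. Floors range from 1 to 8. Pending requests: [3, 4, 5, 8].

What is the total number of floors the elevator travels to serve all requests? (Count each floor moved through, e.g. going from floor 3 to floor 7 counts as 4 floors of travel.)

Answer: 6

Derivation:
Start at floor 2 moving up, LOOK stop order: [3, 4, 5, 8]
  2 → 3: |3-2| = 1, total = 1
  3 → 4: |4-3| = 1, total = 2
  4 → 5: |5-4| = 1, total = 3
  5 → 8: |8-5| = 3, total = 6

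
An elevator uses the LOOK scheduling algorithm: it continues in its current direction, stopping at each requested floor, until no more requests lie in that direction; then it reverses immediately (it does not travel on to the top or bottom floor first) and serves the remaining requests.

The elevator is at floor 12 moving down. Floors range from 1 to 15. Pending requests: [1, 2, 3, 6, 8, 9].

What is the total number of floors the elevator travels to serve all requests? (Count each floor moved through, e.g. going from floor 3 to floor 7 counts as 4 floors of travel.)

Start at floor 12 moving down, LOOK stop order: [9, 8, 6, 3, 2, 1]
  12 → 9: |9-12| = 3, total = 3
  9 → 8: |8-9| = 1, total = 4
  8 → 6: |6-8| = 2, total = 6
  6 → 3: |3-6| = 3, total = 9
  3 → 2: |2-3| = 1, total = 10
  2 → 1: |1-2| = 1, total = 11

Answer: 11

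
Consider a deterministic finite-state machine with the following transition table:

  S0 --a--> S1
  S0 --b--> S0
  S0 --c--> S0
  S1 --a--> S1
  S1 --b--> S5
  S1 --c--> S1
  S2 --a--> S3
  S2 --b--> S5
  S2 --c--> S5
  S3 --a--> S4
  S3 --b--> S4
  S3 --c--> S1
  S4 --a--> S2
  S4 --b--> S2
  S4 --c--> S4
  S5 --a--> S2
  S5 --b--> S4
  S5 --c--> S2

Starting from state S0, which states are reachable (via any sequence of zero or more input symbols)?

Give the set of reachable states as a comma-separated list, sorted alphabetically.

Answer: S0, S1, S2, S3, S4, S5

Derivation:
BFS from S0:
  visit S0: S0--a-->S1 (new), S0--b-->S0 (seen), S0--c-->S0 (seen)
  visit S1: S1--a-->S1 (seen), S1--b-->S5 (new), S1--c-->S1 (seen)
  visit S5: S5--a-->S2 (new), S5--b-->S4 (new), S5--c-->S2 (seen)
  visit S2: S2--a-->S3 (new), S2--b-->S5 (seen), S2--c-->S5 (seen)
  visit S4: S4--a-->S2 (seen), S4--b-->S2 (seen), S4--c-->S4 (seen)
  visit S3: S3--a-->S4 (seen), S3--b-->S4 (seen), S3--c-->S1 (seen)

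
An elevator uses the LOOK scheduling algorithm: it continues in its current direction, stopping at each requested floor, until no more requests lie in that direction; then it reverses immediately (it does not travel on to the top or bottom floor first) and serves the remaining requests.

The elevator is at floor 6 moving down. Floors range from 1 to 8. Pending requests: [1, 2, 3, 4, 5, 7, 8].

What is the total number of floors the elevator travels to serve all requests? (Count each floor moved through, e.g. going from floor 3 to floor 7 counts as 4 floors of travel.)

Start at floor 6 moving down, LOOK stop order: [5, 4, 3, 2, 1, 7, 8]
  6 → 5: |5-6| = 1, total = 1
  5 → 4: |4-5| = 1, total = 2
  4 → 3: |3-4| = 1, total = 3
  3 → 2: |2-3| = 1, total = 4
  2 → 1: |1-2| = 1, total = 5
  1 → 7: |7-1| = 6, total = 11
  7 → 8: |8-7| = 1, total = 12

Answer: 12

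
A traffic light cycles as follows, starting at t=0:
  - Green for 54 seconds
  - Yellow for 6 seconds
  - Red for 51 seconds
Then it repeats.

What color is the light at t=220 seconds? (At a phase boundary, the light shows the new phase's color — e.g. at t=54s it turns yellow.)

Cycle length = 54 + 6 + 51 = 111s
t = 220, phase_t = 220 mod 111 = 109
109 >= 60 → RED

Answer: red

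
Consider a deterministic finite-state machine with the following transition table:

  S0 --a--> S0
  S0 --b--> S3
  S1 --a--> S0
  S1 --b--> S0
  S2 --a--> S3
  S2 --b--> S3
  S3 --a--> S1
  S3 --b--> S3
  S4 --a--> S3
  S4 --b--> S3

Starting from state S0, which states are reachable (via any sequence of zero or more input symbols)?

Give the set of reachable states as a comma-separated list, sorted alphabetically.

Answer: S0, S1, S3

Derivation:
BFS from S0:
  visit S0: S0--a-->S0 (seen), S0--b-->S3 (new)
  visit S3: S3--a-->S1 (new), S3--b-->S3 (seen)
  visit S1: S1--a-->S0 (seen), S1--b-->S0 (seen)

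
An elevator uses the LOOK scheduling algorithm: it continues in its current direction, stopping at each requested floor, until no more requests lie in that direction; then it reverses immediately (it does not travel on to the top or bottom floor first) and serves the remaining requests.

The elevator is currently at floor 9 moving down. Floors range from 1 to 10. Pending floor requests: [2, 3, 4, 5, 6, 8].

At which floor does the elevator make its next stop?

Current floor: 9, direction: down
Requests above: []
Requests below: [2, 3, 4, 5, 6, 8]
Moving down and requests lie below → nearest below is max([2, 3, 4, 5, 6, 8]) = 8

Answer: 8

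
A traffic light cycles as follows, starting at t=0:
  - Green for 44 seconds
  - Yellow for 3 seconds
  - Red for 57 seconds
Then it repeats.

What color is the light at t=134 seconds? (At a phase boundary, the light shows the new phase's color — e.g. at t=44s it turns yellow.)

Cycle length = 44 + 3 + 57 = 104s
t = 134, phase_t = 134 mod 104 = 30
30 < 44 (green end) → GREEN

Answer: green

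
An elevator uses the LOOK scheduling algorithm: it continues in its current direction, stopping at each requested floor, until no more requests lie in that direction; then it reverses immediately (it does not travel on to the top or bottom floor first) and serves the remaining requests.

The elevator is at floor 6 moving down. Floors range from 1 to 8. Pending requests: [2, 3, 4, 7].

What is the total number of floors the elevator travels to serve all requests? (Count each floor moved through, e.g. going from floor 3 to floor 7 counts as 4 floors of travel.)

Start at floor 6 moving down, LOOK stop order: [4, 3, 2, 7]
  6 → 4: |4-6| = 2, total = 2
  4 → 3: |3-4| = 1, total = 3
  3 → 2: |2-3| = 1, total = 4
  2 → 7: |7-2| = 5, total = 9

Answer: 9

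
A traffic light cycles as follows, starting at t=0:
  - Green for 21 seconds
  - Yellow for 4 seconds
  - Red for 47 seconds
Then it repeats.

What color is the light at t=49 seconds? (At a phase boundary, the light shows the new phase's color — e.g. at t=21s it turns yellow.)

Answer: red

Derivation:
Cycle length = 21 + 4 + 47 = 72s
t = 49, phase_t = 49 mod 72 = 49
49 >= 25 → RED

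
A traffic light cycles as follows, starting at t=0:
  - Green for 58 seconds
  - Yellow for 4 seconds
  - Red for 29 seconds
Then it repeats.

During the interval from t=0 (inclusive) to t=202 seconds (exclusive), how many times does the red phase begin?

Answer: 2

Derivation:
Cycle = 58+4+29 = 91s
red phase starts at t = k*91 + 62 for k=0,1,2,...
Need k*91+62 < 202 → k < 1.538
k ∈ {0, ..., 1} → 2 starts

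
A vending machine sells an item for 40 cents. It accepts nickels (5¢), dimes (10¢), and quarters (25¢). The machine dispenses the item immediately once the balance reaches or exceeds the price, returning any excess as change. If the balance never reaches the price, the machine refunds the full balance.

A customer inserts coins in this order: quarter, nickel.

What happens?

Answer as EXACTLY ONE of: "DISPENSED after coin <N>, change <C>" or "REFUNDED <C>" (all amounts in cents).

Price: 40¢
Coin 1 (quarter, 25¢): balance = 25¢
Coin 2 (nickel, 5¢): balance = 30¢
All coins inserted, balance 30¢ < price 40¢ → REFUND 30¢

Answer: REFUNDED 30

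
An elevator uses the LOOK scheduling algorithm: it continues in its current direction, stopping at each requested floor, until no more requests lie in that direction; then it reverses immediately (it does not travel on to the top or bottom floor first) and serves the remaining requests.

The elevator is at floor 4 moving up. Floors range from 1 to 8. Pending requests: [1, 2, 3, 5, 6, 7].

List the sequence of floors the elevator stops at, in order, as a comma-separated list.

Current: 4, moving UP
Serve above first (ascending): [5, 6, 7]
Then reverse, serve below (descending): [3, 2, 1]

Answer: 5, 6, 7, 3, 2, 1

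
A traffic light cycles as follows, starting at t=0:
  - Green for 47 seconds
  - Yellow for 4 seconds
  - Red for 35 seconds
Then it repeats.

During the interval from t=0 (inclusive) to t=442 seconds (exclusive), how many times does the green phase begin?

Cycle = 47+4+35 = 86s
green phase starts at t = k*86 + 0 for k=0,1,2,...
Need k*86+0 < 442 → k < 5.140
k ∈ {0, ..., 5} → 6 starts

Answer: 6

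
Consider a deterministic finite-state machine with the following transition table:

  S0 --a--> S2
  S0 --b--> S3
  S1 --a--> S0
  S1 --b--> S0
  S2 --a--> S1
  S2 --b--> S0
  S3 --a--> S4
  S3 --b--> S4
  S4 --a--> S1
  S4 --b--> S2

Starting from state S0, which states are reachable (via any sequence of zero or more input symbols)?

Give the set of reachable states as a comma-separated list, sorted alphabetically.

Answer: S0, S1, S2, S3, S4

Derivation:
BFS from S0:
  visit S0: S0--a-->S2 (new), S0--b-->S3 (new)
  visit S2: S2--a-->S1 (new), S2--b-->S0 (seen)
  visit S3: S3--a-->S4 (new), S3--b-->S4 (seen)
  visit S1: S1--a-->S0 (seen), S1--b-->S0 (seen)
  visit S4: S4--a-->S1 (seen), S4--b-->S2 (seen)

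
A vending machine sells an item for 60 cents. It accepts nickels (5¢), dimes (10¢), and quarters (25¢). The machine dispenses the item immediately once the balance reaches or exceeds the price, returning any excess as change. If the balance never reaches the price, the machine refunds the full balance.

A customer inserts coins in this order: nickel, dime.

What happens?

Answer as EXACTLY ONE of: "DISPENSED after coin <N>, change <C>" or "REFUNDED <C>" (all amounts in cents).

Answer: REFUNDED 15

Derivation:
Price: 60¢
Coin 1 (nickel, 5¢): balance = 5¢
Coin 2 (dime, 10¢): balance = 15¢
All coins inserted, balance 15¢ < price 60¢ → REFUND 15¢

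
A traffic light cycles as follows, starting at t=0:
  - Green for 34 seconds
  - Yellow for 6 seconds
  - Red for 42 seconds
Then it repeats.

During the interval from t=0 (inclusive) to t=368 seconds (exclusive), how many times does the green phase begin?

Cycle = 34+6+42 = 82s
green phase starts at t = k*82 + 0 for k=0,1,2,...
Need k*82+0 < 368 → k < 4.488
k ∈ {0, ..., 4} → 5 starts

Answer: 5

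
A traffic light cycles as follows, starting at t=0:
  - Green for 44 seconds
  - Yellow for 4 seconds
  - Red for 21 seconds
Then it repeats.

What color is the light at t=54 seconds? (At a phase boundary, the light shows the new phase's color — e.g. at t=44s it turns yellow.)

Cycle length = 44 + 4 + 21 = 69s
t = 54, phase_t = 54 mod 69 = 54
54 >= 48 → RED

Answer: red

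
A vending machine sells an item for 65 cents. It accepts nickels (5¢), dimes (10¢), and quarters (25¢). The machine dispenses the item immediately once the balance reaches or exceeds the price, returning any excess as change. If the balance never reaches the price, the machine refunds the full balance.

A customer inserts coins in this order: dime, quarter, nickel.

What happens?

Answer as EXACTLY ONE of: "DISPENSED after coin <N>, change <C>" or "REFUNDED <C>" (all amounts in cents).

Price: 65¢
Coin 1 (dime, 10¢): balance = 10¢
Coin 2 (quarter, 25¢): balance = 35¢
Coin 3 (nickel, 5¢): balance = 40¢
All coins inserted, balance 40¢ < price 65¢ → REFUND 40¢

Answer: REFUNDED 40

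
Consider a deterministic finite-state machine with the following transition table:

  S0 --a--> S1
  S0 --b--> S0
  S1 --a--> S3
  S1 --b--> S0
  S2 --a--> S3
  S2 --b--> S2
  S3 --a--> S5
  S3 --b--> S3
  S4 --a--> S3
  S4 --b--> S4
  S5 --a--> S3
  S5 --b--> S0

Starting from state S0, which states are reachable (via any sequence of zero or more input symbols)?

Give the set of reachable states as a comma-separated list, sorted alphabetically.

Answer: S0, S1, S3, S5

Derivation:
BFS from S0:
  visit S0: S0--a-->S1 (new), S0--b-->S0 (seen)
  visit S1: S1--a-->S3 (new), S1--b-->S0 (seen)
  visit S3: S3--a-->S5 (new), S3--b-->S3 (seen)
  visit S5: S5--a-->S3 (seen), S5--b-->S0 (seen)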